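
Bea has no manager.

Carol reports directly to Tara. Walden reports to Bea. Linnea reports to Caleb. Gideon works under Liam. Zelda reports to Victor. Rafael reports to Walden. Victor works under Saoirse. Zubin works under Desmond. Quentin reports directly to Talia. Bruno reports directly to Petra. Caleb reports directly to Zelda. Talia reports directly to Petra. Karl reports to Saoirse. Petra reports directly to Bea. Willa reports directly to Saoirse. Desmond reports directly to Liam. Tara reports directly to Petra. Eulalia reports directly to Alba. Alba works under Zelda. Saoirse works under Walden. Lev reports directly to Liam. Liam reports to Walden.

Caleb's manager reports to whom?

Victor

Caleb reports to Zelda, and Zelda reports to Victor. So Caleb's skip-level manager is Victor.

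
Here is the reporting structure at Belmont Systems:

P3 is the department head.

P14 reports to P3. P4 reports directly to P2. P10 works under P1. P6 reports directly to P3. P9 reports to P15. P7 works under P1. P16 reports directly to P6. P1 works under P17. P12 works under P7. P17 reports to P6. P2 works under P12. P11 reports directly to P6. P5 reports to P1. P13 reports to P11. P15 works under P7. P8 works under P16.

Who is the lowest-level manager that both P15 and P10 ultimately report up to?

P1

P15's chain of managers is P7, P1, P17, P6, P3. P10's chain of managers is P1, P17, P6, P3. The first manager that appears in both chains is P1.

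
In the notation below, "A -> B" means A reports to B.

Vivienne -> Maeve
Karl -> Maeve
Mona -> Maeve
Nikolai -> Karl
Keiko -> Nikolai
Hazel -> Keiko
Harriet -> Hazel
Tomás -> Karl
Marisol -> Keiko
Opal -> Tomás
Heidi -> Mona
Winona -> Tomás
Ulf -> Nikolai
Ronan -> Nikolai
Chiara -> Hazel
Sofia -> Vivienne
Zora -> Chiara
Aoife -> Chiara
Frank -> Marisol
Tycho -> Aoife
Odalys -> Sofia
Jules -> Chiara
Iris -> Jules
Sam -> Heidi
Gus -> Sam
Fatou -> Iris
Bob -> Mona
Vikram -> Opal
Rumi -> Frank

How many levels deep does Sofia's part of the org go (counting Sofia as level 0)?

The longest chain under Sofia runs Sofia → Odalys, which is 1 level below Sofia.

1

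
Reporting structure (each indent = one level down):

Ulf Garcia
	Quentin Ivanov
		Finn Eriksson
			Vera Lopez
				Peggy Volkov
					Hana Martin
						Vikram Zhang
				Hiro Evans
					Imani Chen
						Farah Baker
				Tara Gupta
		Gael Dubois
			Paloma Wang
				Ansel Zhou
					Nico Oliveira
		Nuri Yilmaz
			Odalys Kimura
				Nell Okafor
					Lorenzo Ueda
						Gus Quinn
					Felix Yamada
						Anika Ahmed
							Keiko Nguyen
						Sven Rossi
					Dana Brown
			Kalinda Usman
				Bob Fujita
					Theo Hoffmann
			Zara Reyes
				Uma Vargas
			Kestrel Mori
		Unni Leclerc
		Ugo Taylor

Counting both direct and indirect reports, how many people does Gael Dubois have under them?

Gael Dubois directly manages Paloma Wang. Under Paloma Wang: Ansel Zhou, Nico Oliveira (2). That's 3 in total.

3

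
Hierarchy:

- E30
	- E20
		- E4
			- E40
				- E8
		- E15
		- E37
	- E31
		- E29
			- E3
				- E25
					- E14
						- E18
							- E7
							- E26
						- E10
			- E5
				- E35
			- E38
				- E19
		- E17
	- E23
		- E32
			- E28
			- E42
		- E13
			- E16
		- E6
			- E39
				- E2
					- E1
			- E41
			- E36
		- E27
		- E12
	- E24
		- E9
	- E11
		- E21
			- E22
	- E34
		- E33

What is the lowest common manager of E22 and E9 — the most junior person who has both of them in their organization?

E22's chain of managers is E21, E11, E30. E9's chain of managers is E24, E30. The first manager that appears in both chains is E30.

E30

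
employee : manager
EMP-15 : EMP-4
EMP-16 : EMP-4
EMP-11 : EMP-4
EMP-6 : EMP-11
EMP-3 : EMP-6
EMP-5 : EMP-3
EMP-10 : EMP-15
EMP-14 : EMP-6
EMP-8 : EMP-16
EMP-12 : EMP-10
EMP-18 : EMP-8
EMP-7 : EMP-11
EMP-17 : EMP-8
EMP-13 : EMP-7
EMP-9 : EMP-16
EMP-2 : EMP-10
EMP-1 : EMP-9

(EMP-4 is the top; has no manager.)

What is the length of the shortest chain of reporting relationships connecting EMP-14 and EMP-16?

EMP-14 is 3 levels below EMP-4, and EMP-16 is 1 level below EMP-4 (their lowest common manager). The shortest path runs up from EMP-14 to EMP-4 and back down to EMP-16: 3 + 1 = 4 links.

4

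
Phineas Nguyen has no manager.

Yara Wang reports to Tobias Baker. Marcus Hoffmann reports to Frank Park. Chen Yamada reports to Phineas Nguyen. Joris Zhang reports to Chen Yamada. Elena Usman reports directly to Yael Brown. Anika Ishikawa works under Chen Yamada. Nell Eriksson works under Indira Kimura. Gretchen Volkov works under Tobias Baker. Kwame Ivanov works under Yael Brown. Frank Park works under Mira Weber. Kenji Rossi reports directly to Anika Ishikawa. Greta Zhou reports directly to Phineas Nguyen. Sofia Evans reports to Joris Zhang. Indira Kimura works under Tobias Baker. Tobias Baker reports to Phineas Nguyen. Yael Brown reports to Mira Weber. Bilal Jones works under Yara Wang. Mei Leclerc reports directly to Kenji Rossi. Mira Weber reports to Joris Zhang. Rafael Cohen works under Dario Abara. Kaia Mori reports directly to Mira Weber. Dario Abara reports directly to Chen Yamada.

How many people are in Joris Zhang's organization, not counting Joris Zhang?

8

Joris Zhang directly manages Mira Weber, Sofia Evans. Under Mira Weber: Yael Brown, Elena Usman, Kwame Ivanov, Frank Park, Marcus Hoffmann, Kaia Mori (6). Sofia Evans has no reports. So Joris Zhang's organization is 2 direct reports plus everyone under them: 7 + 1 = 8.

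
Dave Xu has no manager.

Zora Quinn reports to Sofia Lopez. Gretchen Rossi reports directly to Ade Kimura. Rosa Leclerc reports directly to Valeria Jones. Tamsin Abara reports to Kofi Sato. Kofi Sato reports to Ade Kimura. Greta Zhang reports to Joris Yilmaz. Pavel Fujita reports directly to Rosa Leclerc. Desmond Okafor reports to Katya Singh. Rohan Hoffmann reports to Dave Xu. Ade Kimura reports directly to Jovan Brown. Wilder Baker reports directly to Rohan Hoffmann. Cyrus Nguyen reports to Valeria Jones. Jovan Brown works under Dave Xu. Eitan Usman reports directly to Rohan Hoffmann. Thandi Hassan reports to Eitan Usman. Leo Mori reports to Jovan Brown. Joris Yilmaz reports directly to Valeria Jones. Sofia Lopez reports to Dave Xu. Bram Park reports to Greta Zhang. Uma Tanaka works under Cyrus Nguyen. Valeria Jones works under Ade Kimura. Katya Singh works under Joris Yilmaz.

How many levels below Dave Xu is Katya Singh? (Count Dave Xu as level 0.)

5

Chain from Katya Singh up to Dave Xu: Katya Singh → Joris Yilmaz → Valeria Jones → Ade Kimura → Jovan Brown → Dave Xu. That is 5 steps up, so Katya Singh is 5 levels below Dave Xu.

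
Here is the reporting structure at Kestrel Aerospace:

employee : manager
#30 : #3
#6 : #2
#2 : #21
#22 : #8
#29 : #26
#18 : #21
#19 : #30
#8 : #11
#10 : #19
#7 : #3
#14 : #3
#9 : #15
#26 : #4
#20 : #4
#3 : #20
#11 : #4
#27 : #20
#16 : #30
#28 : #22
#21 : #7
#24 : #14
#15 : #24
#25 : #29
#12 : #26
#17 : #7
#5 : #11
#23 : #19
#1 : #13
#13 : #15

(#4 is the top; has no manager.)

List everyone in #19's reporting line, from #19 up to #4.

#19 -> #30 -> #3 -> #20 -> #4

#19 reports to #30. #30 reports to #3. #3 reports to #20. #20 reports to #4. #4 is at the top.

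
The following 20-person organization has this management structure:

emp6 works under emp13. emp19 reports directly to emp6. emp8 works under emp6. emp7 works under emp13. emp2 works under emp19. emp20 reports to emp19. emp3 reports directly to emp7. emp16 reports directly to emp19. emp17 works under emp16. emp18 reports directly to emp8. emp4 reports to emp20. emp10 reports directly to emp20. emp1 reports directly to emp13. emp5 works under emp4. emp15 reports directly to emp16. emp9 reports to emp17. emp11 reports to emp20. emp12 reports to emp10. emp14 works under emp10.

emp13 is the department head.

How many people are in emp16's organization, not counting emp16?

emp16 directly manages emp17, emp15. Under emp17: emp9 (1). emp15 has no reports. So emp16's organization is 2 direct reports plus everyone under them: 2 + 1 = 3.

3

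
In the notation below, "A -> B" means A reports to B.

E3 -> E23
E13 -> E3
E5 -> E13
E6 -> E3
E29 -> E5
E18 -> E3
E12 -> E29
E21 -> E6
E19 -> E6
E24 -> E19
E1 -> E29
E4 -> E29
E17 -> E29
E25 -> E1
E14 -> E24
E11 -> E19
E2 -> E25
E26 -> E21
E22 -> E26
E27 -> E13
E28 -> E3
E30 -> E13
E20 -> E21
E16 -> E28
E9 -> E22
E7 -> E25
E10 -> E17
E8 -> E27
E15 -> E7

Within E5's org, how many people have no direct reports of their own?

5

The people in E5's organization with no one reporting to them are E10, E4, E15, E2, E12. That is 5.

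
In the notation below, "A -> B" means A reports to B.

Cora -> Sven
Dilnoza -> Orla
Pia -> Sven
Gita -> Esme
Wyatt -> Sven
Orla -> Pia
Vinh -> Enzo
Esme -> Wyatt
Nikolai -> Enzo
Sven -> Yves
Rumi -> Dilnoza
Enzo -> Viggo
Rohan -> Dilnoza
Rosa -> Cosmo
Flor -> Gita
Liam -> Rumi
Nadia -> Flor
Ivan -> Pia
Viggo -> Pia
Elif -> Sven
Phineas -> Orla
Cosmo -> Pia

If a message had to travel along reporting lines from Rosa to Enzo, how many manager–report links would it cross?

4

Rosa is 2 levels below Pia, and Enzo is 2 levels below Pia (their lowest common manager). The shortest path runs up from Rosa to Pia and back down to Enzo: 2 + 2 = 4 links.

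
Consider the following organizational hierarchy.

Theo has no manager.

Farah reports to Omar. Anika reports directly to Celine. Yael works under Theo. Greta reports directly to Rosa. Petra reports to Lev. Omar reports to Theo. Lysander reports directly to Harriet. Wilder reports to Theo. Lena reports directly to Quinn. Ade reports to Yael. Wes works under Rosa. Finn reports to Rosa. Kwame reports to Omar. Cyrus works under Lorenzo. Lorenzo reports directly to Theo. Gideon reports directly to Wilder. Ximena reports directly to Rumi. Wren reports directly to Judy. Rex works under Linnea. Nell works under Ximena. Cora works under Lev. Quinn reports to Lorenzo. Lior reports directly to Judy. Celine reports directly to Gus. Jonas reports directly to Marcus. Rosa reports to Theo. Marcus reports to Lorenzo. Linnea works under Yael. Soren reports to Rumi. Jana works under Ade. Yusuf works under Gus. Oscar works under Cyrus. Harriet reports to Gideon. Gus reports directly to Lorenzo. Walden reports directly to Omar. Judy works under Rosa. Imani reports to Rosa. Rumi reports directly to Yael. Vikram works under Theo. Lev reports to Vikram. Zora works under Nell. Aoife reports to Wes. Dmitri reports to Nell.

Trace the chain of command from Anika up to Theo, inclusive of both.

Anika reports to Celine. Celine reports to Gus. Gus reports to Lorenzo. Lorenzo reports to Theo. Theo is at the top.

Anika -> Celine -> Gus -> Lorenzo -> Theo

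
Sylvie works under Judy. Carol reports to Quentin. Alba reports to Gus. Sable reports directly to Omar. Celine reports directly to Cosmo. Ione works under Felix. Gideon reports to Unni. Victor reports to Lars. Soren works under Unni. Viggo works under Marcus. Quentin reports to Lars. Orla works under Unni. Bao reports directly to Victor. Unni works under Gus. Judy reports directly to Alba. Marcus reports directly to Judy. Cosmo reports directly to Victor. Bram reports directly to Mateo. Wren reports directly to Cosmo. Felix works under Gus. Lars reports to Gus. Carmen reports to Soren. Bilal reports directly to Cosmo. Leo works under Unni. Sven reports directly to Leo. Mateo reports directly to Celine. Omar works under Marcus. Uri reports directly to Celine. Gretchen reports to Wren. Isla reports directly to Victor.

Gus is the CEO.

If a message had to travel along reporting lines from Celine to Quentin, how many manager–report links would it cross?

Celine is 3 levels below Lars, and Quentin is 1 level below Lars (their lowest common manager). The shortest path runs up from Celine to Lars and back down to Quentin: 3 + 1 = 4 links.

4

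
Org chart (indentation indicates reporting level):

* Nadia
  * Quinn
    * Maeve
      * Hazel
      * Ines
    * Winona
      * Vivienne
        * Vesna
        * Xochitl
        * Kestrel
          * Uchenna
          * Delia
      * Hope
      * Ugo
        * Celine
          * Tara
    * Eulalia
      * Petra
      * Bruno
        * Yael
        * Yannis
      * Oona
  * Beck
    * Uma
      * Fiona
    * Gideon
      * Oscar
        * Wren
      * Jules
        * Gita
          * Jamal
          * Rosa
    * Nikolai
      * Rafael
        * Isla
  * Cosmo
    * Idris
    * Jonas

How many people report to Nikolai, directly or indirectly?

2

Nikolai directly manages Rafael. Under Rafael: Isla (1). That's 2 in total.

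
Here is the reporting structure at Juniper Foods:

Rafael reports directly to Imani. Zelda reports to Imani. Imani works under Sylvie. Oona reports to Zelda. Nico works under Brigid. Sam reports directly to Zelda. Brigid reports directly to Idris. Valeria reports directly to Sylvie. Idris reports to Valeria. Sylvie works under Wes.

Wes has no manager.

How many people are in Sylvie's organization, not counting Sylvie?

9

Sylvie directly manages Imani, Valeria. Under Imani: Rafael, Zelda, Oona, Sam (4). Under Valeria: Idris, Brigid, Nico (3). So Sylvie's organization is 2 direct reports plus everyone under them: 5 + 4 = 9.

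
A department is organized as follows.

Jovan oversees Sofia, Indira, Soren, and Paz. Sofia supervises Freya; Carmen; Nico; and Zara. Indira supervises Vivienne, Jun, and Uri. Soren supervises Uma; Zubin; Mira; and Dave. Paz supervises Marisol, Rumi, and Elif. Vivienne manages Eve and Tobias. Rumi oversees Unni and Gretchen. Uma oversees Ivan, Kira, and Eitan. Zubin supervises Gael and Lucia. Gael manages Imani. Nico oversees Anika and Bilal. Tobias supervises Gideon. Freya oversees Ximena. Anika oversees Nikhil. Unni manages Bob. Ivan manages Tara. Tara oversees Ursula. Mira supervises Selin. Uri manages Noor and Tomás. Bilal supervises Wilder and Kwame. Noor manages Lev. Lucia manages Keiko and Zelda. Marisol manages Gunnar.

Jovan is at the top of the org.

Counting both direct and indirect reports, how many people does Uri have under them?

Uri directly manages Noor, Tomás. Under Noor: Lev (1). Tomás has no reports. So Uri's organization is 2 direct reports plus everyone under them: 2 + 1 = 3.

3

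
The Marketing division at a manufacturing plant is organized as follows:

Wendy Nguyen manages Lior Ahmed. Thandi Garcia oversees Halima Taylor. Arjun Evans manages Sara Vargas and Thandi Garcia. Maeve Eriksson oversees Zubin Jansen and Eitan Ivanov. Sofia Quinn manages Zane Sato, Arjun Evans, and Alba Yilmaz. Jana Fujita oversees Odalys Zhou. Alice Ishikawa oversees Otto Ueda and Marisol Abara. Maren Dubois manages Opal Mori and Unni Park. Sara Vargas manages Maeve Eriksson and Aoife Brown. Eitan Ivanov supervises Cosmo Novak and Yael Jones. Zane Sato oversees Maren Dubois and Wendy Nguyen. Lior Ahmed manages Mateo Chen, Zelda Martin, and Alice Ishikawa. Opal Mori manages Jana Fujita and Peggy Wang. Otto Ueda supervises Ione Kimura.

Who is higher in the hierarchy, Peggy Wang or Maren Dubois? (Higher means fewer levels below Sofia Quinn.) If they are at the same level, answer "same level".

Peggy Wang is 4 levels below Sofia Quinn; Maren Dubois is 2. Maren Dubois is higher.

Maren Dubois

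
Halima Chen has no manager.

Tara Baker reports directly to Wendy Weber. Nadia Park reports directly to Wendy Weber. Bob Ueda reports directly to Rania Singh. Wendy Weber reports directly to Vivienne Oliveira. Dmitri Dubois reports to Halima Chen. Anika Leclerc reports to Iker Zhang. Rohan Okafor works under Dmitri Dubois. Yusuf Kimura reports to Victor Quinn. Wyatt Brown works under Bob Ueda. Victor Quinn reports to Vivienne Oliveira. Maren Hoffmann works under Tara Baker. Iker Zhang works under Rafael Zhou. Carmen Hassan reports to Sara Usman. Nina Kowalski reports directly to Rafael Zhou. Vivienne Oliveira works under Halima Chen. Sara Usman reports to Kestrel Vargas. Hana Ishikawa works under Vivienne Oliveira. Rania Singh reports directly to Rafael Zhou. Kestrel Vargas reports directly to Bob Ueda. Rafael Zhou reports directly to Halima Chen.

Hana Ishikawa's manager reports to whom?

Halima Chen

Hana Ishikawa reports to Vivienne Oliveira, and Vivienne Oliveira reports to Halima Chen. So Hana Ishikawa's skip-level manager is Halima Chen.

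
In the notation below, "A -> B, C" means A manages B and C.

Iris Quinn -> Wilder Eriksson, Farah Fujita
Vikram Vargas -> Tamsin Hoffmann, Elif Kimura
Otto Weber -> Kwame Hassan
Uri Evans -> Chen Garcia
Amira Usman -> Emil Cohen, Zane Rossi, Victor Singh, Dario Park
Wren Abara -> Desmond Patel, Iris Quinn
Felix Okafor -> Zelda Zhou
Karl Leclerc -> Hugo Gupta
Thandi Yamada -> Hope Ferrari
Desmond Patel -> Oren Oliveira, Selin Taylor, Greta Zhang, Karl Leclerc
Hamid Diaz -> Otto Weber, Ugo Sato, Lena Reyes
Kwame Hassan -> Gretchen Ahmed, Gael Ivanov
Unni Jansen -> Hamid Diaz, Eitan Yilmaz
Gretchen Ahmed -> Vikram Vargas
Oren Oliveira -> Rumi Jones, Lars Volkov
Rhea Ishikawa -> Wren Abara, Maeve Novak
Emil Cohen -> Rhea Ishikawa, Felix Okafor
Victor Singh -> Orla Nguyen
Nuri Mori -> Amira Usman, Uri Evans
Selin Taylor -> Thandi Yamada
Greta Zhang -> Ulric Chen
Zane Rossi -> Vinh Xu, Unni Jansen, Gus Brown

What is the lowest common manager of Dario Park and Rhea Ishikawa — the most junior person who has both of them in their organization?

Amira Usman

Dario Park's chain of managers is Amira Usman, Nuri Mori. Rhea Ishikawa's chain of managers is Emil Cohen, Amira Usman, Nuri Mori. The first manager that appears in both chains is Amira Usman.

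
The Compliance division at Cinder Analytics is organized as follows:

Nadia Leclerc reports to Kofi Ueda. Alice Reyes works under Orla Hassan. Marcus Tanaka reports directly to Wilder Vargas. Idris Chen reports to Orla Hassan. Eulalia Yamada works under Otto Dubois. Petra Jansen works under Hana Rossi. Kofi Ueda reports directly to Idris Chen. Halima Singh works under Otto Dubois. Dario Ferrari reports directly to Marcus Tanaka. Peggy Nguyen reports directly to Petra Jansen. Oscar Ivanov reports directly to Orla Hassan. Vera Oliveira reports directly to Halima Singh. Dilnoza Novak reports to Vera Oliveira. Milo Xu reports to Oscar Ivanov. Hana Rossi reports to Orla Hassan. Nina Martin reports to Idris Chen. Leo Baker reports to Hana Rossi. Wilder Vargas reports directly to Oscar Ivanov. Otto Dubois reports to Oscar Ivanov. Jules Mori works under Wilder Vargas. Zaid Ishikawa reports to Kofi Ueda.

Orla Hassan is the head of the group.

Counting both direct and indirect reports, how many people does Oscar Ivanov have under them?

10

Oscar Ivanov directly manages Otto Dubois, Wilder Vargas, Milo Xu. Under Otto Dubois: Eulalia Yamada, Halima Singh, Vera Oliveira, Dilnoza Novak (4). Under Wilder Vargas: Jules Mori, Marcus Tanaka, Dario Ferrari (3). Milo Xu has no reports. So Oscar Ivanov's organization is 3 direct reports plus everyone under them: 5 + 4 + 1 = 10.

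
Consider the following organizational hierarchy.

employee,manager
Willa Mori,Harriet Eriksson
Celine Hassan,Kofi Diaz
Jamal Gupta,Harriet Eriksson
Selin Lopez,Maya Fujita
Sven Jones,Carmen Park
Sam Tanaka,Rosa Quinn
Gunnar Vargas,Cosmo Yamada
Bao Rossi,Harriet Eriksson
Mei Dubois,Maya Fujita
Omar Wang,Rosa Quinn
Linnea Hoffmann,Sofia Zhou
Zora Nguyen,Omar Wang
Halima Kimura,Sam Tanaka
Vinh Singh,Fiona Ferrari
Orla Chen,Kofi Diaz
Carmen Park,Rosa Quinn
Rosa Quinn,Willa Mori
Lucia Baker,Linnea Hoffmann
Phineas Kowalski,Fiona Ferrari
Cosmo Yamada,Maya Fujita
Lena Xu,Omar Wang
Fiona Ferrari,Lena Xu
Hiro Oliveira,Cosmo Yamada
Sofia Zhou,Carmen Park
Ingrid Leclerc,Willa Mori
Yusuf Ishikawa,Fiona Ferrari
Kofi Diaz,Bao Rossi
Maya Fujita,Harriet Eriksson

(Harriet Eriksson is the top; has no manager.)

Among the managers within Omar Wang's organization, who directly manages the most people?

Fiona Ferrari

Direct-report counts within Omar Wang's organization: Omar Wang has 2; Lena Xu has 1; Fiona Ferrari has 3. The largest is 3, held by Fiona Ferrari.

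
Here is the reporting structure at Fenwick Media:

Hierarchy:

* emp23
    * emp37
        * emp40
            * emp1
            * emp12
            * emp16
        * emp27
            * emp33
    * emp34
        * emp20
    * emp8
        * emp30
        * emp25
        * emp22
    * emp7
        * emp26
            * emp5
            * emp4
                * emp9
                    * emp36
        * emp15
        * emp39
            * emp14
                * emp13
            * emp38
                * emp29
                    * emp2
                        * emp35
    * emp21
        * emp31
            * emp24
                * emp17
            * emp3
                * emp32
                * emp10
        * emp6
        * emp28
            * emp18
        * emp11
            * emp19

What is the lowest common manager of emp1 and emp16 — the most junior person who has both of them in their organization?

emp1's chain of managers is emp40, emp37, emp23. emp16's chain of managers is emp40, emp37, emp23. The first manager that appears in both chains is emp40.

emp40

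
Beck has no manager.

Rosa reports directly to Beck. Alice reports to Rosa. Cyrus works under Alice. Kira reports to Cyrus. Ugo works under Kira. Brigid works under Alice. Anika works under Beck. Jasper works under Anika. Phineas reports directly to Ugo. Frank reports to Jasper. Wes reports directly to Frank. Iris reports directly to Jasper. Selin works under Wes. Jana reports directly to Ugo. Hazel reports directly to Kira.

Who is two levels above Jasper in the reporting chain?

Beck

Jasper reports to Anika, and Anika reports to Beck. So Jasper's skip-level manager is Beck.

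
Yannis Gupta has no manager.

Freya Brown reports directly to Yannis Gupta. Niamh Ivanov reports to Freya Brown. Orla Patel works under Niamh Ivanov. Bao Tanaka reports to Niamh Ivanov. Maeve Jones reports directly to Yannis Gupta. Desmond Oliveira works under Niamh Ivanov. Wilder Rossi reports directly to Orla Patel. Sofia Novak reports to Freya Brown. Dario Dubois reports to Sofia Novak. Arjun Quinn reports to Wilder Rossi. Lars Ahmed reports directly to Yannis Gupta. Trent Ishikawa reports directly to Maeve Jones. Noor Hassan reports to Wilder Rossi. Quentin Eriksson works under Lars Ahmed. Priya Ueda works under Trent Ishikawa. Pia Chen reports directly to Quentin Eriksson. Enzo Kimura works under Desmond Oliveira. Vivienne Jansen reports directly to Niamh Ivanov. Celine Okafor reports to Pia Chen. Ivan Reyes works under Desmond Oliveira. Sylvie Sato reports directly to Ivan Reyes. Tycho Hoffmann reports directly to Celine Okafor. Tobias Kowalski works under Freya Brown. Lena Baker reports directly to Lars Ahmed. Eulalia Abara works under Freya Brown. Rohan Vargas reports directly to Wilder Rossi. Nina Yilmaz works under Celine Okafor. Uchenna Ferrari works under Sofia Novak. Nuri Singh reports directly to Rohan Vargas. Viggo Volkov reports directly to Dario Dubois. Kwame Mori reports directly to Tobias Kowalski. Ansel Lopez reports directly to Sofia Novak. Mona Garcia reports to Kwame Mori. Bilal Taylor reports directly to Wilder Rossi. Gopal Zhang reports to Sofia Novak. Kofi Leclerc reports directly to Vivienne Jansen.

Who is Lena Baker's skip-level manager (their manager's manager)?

Lena Baker reports to Lars Ahmed, and Lars Ahmed reports to Yannis Gupta. So Lena Baker's skip-level manager is Yannis Gupta.

Yannis Gupta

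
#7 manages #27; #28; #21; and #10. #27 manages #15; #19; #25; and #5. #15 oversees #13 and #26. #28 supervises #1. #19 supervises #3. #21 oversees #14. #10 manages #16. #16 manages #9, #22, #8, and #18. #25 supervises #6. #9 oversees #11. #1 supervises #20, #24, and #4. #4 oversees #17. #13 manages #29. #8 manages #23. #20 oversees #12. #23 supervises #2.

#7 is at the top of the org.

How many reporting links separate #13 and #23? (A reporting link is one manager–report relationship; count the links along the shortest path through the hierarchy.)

#13 is 3 levels below #7, and #23 is 4 levels below #7 (their lowest common manager). The shortest path runs up from #13 to #7 and back down to #23: 3 + 4 = 7 links.

7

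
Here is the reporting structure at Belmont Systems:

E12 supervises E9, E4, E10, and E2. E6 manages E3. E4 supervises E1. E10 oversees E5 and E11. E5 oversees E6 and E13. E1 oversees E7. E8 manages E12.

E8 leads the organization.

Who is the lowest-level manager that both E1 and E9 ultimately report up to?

E12

E1's chain of managers is E4, E12, E8. E9's chain of managers is E12, E8. The first manager that appears in both chains is E12.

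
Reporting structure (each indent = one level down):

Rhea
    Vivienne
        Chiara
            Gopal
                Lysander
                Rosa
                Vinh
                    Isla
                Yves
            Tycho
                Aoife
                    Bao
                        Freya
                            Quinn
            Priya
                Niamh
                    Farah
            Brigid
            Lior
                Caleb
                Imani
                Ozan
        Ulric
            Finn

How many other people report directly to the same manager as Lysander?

3

Lysander reports to Gopal. Gopal's other direct reports are Rosa, Vinh, Yves — 3 peers.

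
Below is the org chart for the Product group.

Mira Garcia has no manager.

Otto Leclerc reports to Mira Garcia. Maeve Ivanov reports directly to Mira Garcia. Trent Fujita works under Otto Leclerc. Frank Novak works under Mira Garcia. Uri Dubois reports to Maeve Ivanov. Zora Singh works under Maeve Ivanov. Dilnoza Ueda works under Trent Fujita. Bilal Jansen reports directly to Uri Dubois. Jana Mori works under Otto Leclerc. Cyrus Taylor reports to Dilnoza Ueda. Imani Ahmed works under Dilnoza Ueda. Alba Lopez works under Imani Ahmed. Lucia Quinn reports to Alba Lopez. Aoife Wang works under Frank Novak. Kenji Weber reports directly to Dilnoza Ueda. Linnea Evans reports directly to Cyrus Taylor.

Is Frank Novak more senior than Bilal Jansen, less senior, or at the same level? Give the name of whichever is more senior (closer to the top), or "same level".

Frank Novak

Frank Novak is 1 level below Mira Garcia; Bilal Jansen is 3. Frank Novak is higher.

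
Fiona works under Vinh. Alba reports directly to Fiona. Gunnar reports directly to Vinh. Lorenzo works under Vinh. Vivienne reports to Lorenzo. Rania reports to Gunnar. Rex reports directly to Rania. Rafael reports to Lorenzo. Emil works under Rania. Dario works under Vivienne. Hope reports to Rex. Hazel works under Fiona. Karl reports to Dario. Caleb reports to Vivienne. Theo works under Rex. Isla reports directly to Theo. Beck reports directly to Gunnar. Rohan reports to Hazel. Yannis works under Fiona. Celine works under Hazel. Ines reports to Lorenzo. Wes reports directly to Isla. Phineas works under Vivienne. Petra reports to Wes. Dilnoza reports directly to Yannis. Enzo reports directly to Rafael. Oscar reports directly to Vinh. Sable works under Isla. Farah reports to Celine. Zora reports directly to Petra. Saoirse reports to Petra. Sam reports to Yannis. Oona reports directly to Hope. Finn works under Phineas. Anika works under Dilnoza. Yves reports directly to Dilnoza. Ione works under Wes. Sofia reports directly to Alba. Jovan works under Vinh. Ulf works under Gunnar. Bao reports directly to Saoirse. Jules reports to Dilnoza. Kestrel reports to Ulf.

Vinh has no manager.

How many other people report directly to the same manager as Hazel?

2

Hazel reports to Fiona. Fiona's other direct reports are Alba, Yannis — 2 peers.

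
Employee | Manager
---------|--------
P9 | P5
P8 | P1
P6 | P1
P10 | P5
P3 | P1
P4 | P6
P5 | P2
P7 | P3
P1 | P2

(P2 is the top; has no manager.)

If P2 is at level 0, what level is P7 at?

Chain from P7 up to P2: P7 → P3 → P1 → P2. That is 3 steps up, so P7 is 3 levels below P2.

3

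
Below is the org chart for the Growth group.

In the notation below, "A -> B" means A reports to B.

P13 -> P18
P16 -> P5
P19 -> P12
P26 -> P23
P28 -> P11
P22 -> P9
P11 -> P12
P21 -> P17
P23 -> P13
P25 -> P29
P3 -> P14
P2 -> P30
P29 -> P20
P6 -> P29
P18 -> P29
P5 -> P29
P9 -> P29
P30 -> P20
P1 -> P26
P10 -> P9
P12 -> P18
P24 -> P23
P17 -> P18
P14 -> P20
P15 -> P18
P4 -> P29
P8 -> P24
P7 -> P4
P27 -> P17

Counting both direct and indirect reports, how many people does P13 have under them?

P13 directly manages P23. Under P23: P26, P1, P24, P8 (4). That's 5 in total.

5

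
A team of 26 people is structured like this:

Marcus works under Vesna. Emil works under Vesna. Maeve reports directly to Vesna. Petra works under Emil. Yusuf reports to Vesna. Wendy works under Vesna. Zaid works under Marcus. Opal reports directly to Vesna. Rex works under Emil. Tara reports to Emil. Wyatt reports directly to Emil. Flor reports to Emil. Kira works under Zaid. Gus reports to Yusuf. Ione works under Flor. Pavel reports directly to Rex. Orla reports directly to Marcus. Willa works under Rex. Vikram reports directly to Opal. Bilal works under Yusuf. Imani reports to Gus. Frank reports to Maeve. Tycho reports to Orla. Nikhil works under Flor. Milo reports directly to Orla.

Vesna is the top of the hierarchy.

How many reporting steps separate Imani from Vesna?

3

Chain from Imani up to Vesna: Imani → Gus → Yusuf → Vesna. That is 3 steps up, so Imani is 3 levels below Vesna.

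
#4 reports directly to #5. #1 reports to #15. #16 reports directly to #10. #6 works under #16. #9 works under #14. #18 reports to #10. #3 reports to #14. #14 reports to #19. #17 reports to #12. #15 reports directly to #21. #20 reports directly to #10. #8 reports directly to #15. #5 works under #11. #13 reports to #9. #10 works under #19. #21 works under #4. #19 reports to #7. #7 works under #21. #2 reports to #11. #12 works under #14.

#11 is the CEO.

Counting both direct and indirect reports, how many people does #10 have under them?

4

#10 directly manages #16, #20, #18. Under #16: #6 (1). #20 has no reports. #18 has no reports. So #10's organization is 3 direct reports plus everyone under them: 2 + 1 + 1 = 4.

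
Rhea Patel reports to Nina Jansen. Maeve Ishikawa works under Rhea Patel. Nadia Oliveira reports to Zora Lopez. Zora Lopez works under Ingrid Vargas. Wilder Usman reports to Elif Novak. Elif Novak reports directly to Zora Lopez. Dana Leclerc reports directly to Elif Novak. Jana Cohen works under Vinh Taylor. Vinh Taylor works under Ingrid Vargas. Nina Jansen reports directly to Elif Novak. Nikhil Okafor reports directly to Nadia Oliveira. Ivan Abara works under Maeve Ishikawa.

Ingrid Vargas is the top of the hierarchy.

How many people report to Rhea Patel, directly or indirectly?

2

Rhea Patel directly manages Maeve Ishikawa. Under Maeve Ishikawa: Ivan Abara (1). That's 2 in total.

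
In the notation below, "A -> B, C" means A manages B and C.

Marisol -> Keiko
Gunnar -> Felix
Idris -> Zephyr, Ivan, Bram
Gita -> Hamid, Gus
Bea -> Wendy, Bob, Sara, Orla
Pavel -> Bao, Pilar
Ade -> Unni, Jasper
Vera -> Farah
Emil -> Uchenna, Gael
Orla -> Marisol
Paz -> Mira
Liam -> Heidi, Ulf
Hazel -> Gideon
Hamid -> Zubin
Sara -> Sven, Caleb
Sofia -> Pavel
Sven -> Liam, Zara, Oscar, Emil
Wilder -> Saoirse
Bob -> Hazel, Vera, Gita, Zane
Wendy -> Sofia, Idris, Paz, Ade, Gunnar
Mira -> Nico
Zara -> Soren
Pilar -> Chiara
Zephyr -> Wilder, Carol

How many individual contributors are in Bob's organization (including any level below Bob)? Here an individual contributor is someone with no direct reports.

The people in Bob's organization with no one reporting to them are Zane, Gus, Zubin, Farah, Gideon. That is 5.

5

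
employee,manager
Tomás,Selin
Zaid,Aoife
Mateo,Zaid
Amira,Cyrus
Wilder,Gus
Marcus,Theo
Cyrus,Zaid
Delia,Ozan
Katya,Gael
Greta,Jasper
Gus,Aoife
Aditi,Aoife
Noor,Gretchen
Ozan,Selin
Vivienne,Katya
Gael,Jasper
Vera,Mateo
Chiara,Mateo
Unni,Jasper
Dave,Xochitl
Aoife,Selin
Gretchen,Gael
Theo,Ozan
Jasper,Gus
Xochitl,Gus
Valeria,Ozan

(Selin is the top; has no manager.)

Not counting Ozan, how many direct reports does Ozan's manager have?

Ozan reports to Selin. Selin's other direct reports are Aoife, Tomás — 2 peers.

2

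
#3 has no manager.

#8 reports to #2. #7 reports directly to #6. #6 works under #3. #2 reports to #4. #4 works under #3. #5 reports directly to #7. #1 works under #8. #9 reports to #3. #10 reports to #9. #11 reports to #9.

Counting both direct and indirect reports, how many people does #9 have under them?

#9 directly manages #11, #10. #11 has no reports. #10 has no reports. So #9's organization is 2 direct reports plus everyone under them: 1 + 1 = 2.

2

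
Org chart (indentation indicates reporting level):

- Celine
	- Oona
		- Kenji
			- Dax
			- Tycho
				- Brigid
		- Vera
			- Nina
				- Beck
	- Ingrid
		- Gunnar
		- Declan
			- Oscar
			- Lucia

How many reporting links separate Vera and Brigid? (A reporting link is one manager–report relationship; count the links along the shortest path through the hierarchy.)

Vera is 1 level below Oona, and Brigid is 3 levels below Oona (their lowest common manager). The shortest path runs up from Vera to Oona and back down to Brigid: 1 + 3 = 4 links.

4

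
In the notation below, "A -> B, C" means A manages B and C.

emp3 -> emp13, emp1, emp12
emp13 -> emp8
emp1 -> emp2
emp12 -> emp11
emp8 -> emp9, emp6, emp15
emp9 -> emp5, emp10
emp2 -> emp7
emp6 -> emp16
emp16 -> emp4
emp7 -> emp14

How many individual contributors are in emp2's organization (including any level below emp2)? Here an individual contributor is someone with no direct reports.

The only person in emp2's organization with no one reporting to them is emp14. That is 1.

1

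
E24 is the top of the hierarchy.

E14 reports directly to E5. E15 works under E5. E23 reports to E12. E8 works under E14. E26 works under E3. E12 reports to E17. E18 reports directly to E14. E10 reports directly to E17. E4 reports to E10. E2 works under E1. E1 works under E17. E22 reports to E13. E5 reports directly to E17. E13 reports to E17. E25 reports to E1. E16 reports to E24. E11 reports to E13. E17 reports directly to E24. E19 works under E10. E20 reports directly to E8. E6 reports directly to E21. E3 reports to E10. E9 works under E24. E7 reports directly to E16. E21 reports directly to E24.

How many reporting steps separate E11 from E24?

3

Chain from E11 up to E24: E11 → E13 → E17 → E24. That is 3 steps up, so E11 is 3 levels below E24.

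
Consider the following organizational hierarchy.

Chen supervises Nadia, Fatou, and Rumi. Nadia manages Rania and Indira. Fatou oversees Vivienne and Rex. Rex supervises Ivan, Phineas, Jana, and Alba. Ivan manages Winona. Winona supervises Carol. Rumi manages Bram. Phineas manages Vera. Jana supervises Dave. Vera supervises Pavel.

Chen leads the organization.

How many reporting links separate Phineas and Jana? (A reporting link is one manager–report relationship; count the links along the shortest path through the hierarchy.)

2

Phineas is 1 level below Rex, and Jana is 1 level below Rex (their lowest common manager). The shortest path runs up from Phineas to Rex and back down to Jana: 1 + 1 = 2 links.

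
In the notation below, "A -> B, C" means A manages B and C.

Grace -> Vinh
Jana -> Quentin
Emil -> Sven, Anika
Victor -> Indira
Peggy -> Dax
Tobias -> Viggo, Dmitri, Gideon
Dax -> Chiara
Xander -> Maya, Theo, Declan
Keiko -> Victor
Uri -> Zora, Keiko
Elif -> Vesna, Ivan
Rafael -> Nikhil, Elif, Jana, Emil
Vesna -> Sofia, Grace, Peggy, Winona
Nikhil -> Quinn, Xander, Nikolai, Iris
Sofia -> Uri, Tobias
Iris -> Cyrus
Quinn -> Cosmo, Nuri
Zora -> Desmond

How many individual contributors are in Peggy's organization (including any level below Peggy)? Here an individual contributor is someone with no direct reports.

1

The only person in Peggy's organization with no one reporting to them is Chiara. That is 1.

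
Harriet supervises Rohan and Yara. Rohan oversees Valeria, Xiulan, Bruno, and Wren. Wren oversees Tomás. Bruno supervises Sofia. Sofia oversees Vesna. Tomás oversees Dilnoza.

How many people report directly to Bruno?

Bruno directly manages Sofia. That is 1 direct report.

1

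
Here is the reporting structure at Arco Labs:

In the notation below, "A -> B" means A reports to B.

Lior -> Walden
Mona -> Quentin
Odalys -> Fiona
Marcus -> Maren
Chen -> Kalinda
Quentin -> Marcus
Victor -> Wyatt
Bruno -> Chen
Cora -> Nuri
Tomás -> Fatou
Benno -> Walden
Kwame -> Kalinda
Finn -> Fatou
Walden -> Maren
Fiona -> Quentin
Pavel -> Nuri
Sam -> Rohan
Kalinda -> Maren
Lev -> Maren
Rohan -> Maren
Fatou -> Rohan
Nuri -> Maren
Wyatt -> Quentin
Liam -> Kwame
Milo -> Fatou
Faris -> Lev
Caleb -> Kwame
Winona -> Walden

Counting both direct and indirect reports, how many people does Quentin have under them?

Quentin directly manages Wyatt, Fiona, Mona. Under Wyatt: Victor (1). Under Fiona: Odalys (1). Mona has no reports. So Quentin's organization is 3 direct reports plus everyone under them: 2 + 2 + 1 = 5.

5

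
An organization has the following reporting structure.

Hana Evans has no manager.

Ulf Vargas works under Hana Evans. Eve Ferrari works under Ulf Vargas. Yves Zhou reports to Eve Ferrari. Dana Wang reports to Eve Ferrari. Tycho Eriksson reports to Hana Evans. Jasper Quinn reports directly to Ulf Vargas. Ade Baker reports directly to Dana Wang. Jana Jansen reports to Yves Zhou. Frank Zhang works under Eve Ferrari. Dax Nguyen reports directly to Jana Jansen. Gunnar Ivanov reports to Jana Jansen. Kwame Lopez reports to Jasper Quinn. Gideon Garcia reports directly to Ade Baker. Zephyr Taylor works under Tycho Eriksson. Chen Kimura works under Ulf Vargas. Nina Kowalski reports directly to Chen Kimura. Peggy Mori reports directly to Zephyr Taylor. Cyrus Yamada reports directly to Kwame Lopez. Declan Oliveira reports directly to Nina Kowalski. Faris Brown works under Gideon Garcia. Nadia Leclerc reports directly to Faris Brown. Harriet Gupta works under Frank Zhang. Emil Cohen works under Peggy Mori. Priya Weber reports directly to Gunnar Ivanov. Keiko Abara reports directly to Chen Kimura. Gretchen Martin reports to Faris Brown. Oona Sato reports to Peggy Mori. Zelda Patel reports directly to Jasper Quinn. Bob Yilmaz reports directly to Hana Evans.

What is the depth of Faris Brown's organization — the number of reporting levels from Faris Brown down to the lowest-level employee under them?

The longest chain under Faris Brown runs Faris Brown → Gretchen Martin, which is 1 level below Faris Brown.

1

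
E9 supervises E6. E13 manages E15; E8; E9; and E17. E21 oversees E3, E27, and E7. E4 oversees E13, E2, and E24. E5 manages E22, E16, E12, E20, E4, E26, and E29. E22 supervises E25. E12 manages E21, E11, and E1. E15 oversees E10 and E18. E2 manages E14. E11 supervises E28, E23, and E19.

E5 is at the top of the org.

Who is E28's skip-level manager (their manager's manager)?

E28 reports to E11, and E11 reports to E12. So E28's skip-level manager is E12.

E12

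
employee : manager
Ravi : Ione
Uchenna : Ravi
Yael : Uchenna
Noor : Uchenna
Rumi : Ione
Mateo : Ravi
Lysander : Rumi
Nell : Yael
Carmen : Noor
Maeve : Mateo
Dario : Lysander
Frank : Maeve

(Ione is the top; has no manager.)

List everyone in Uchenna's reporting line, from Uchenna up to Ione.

Uchenna -> Ravi -> Ione

Uchenna reports to Ravi. Ravi reports to Ione. Ione is at the top.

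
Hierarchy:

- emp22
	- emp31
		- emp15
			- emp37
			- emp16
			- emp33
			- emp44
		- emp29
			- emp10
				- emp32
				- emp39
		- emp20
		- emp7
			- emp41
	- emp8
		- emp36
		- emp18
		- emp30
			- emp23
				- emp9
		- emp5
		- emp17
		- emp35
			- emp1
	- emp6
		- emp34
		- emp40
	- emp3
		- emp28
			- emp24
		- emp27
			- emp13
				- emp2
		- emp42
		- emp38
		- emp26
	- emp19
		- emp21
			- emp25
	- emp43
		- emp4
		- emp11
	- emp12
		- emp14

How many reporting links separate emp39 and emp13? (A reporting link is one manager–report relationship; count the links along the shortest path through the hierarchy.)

emp39 is 4 levels below emp22, and emp13 is 3 levels below emp22 (their lowest common manager). The shortest path runs up from emp39 to emp22 and back down to emp13: 4 + 3 = 7 links.

7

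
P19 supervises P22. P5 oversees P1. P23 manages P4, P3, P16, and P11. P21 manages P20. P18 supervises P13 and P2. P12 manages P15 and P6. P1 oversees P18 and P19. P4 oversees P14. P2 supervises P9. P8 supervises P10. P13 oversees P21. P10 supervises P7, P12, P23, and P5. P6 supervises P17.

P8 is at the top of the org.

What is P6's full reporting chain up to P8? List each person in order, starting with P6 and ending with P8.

P6 -> P12 -> P10 -> P8

P6 reports to P12. P12 reports to P10. P10 reports to P8. P8 is at the top.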